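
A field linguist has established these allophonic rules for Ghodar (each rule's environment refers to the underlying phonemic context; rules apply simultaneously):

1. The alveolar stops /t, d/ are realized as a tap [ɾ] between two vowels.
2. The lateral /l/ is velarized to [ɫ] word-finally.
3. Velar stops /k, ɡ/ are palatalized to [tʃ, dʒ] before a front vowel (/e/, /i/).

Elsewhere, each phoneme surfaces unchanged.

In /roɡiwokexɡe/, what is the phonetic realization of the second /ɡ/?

/ɡ/ (between /x/ and /e/): before a front vowel, so rule 3 applies → [dʒ].

[dʒ]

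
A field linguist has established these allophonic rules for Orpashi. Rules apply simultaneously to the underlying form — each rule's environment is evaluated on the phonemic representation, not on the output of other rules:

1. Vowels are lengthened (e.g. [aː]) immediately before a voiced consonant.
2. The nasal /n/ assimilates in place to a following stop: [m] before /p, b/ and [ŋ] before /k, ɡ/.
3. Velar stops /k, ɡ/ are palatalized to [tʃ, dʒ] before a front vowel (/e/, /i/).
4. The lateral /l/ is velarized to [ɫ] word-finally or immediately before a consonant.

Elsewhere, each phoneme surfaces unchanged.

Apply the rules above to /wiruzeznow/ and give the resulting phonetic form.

/w/ stays [w].
/i/ meets the environment for rule 1 (before a voiced consonant) → [iː].
/r/ (between /i/ and /u/): no rule targets it → [r].
/u/ — between /r/ and /z/, before a voiced consonant — surfaces as [uː] (rule 1).
/z/ (between /u/ and /e/) is unaffected → [z].
/e/ (between /z/ and /z/): before a voiced consonant, so rule 1 applies → [eː].
/z/ (between /e/ and /n/): no rule targets it → [z].
/n/ (between /z/ and /o/) is in the target of rule 2 but the environment (before a labial or velar stop) is not met → [n].
/o/ (between /n/ and /w/): before a voiced consonant, so rule 1 applies → [oː].
/w/ (word-final) is unaffected → [w].

[wiːruːzeːznoːw]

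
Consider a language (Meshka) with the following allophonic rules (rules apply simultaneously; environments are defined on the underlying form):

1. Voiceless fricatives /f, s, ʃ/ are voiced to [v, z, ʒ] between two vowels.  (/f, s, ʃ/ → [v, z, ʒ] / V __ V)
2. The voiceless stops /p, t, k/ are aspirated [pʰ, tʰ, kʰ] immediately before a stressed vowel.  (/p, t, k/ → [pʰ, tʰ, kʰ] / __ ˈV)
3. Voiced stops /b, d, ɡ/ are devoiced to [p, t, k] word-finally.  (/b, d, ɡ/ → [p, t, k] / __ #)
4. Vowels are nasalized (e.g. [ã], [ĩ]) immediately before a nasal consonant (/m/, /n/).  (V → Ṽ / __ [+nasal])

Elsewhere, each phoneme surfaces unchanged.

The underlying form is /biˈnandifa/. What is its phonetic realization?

[bĩˈnãndiva]

/b/ (word-initial): rule 3 targets it, but not word-finally → unchanged [b].
/i/ (between /b/ and /n/) occurs before a nasal consonant → [ĩ] by rule 4.
/n/ (between /i/ and /a/) is unaffected → [n].
/a/ — between /n/ and /n/, before a nasal consonant — surfaces as [ã] (rule 4).
/n/ (between /a/ and /d/): no rule targets it → [n].
/d/ (between /n/ and /i/) is in the target of rule 3 but the environment (word-finally) is not met → [d].
/i/ (between /d/ and /f/) fails the environment for rule 4, so it stays [i].
/f/ (between /i/ and /a/) occurs between two vowels → [v] by rule 1.
/a/ (word-final) fails the environment for rule 4, so it stays [a].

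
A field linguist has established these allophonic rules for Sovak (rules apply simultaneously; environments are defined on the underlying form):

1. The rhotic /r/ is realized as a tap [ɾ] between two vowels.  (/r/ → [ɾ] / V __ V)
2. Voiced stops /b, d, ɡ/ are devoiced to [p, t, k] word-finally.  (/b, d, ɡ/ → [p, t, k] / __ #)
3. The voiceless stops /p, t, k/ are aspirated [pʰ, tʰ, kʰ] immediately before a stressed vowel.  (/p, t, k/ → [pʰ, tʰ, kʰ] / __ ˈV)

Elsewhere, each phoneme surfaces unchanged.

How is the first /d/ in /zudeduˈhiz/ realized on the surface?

[d]

/d/ — between /u/ and /e/; rule 2 does not apply here → [d].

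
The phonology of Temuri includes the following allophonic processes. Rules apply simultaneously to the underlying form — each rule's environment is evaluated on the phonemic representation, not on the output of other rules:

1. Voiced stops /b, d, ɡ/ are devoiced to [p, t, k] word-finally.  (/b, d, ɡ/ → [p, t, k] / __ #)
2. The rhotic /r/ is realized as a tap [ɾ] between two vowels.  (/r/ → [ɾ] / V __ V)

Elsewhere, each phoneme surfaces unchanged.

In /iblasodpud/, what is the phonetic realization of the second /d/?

Rule 1 applies to /d/ (word-final: word-finally) → [t].

[t]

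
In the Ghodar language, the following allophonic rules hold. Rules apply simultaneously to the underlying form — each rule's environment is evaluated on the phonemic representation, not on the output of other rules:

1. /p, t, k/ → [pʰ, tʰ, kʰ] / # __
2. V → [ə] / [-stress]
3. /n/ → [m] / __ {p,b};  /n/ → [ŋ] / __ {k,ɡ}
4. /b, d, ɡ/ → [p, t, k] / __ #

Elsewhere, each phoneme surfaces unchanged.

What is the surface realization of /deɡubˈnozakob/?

/d/ — word-initial; rule 4 does not apply here → [d].
/e/ (between /d/ and /ɡ/): in an unstressed syllable, so rule 2 applies → [ə].
/ɡ/ (between /e/ and /u/) is in the target of rule 4 but the environment (word-finally) is not met → [ɡ].
/u/ — between /ɡ/ and /b/, in an unstressed syllable — surfaces as [ə] (rule 2).
/b/ (between /u/ and /n/) is in the target of rule 4 but the environment (word-finally) is not met → [b].
/n/ — between /b/ and /o/; rule 3 does not apply here → [n].
/o/ — between /n/ and /z/; rule 2 does not apply here → [o].
/z/ (between /o/ and /a/) is unaffected → [z].
/a/ (between /z/ and /k/) occurs in an unstressed syllable → [ə] by rule 2.
/k/ (between /a/ and /o/) is in the target of rule 1 but the environment (word-initially) is not met → [k].
/o/ (between /k/ and /b/) occurs in an unstressed syllable → [ə] by rule 2.
/b/ (word-final): word-finally, so rule 4 applies → [p].

[dəɡəbˈnozəkəp]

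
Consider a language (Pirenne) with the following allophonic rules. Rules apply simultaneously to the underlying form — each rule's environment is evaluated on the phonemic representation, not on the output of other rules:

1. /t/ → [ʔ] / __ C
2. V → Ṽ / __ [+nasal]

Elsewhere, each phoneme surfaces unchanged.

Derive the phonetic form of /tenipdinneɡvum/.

[tẽnipdĩnneɡvũm]

/t/ — word-initial; rule 1 does not apply here → [t].
/e/ — between /t/ and /n/, before a nasal consonant — surfaces as [ẽ] (rule 2).
/n/ (between /e/ and /i/) is unaffected → [n].
/i/ (between /n/ and /p/): rule 2 targets it, but not before a nasal consonant → unchanged [i].
/p/ stays [p].
/d/ stays [d].
/i/ (between /d/ and /n/): before a nasal consonant, so rule 2 applies → [ĩ].
/n/ stays [n].
/n/ — not in any rule's target class → [n].
/e/ (between /n/ and /ɡ/): rule 2 targets it, but not before a nasal consonant → unchanged [e].
/ɡ/ — not in any rule's target class → [ɡ].
/v/ stays [v].
/u/ (between /v/ and /m/) occurs before a nasal consonant → [ũ] by rule 2.
/m/ (word-final) is unaffected → [m].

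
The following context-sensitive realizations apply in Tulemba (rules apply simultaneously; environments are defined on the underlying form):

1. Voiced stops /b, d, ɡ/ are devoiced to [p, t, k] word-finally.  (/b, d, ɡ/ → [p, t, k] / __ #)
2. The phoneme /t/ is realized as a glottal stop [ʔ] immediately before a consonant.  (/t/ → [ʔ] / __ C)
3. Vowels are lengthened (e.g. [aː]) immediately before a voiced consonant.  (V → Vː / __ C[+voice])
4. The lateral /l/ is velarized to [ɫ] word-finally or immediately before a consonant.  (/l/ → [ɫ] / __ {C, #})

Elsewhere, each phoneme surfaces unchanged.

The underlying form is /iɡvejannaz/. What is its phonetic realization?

/i/ — word-initial, before a voiced consonant — surfaces as [iː] (rule 3).
/ɡ/ (between /i/ and /v/): rule 1 targets it, but not word-finally → unchanged [ɡ].
/v/ (between /ɡ/ and /e/) is unaffected → [v].
Rule 3 applies to /e/ (between /v/ and /j/: before a voiced consonant) → [eː].
/j/ stays [j].
/a/ — between /j/ and /n/, before a voiced consonant — surfaces as [aː] (rule 3).
/n/ (between /a/ and /n/) is unaffected → [n].
/n/ (between /n/ and /a/): no rule targets it → [n].
/a/ (between /n/ and /z/) occurs before a voiced consonant → [aː] by rule 3.
/z/ stays [z].

[iːɡveːjaːnnaːz]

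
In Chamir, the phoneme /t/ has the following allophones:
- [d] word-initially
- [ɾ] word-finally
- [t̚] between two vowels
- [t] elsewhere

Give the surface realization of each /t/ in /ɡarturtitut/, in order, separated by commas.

[t], [t], [t̚], [ɾ]

Occurrence 1 (position 4): no conditioning environment matches → elsewhere allophone [t].
Occurrence 2 (position 7): no conditioning environment matches → elsewhere allophone [t].
Occurrence 3 (position 9): between two vowels → [t̚].
Occurrence 4 (position 11): word-finally → [ɾ].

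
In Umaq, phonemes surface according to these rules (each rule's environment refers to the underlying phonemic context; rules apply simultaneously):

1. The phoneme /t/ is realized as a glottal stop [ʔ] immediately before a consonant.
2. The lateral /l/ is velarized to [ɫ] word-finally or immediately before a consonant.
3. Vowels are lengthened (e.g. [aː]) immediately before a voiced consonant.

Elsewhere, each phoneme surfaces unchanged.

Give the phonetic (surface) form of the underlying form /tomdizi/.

/t/ (word-initial) is in the target of rule 1 but the environment (immediately before a consonant) is not met → [t].
/o/ (between /t/ and /m/): before a voiced consonant, so rule 3 applies → [oː].
Rule 3 applies to /i/ (between /d/ and /z/: before a voiced consonant) → [iː].
/i/ (word-final) fails the environment for rule 3, so it stays [i].

[toːmdiːzi]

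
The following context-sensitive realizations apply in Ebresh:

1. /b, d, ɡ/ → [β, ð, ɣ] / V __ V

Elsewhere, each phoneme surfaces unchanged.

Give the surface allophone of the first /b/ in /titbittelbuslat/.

[b]

/b/ (between /t/ and /i/) fails the environment for rule 1, so it stays [b].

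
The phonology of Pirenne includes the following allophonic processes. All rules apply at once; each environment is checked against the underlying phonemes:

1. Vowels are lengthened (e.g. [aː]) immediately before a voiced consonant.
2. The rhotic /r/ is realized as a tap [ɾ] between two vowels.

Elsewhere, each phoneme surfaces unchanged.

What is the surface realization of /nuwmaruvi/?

[nuːwmaːɾuːvi]

/n/ — not in any rule's target class → [n].
Rule 1 applies to /u/ (between /n/ and /w/: before a voiced consonant) → [uː].
/w/ (between /u/ and /m/) is unaffected → [w].
/m/ (between /w/ and /a/): no rule targets it → [m].
Rule 1 applies to /a/ (between /m/ and /r/: before a voiced consonant) → [aː].
Rule 2 applies to /r/ (between /a/ and /u/: between two vowels) → [ɾ].
/u/ — between /r/ and /v/, before a voiced consonant — surfaces as [uː] (rule 1).
/v/ — not in any rule's target class → [v].
/i/ (word-final) is in the target of rule 1 but the environment (before a voiced consonant) is not met → [i].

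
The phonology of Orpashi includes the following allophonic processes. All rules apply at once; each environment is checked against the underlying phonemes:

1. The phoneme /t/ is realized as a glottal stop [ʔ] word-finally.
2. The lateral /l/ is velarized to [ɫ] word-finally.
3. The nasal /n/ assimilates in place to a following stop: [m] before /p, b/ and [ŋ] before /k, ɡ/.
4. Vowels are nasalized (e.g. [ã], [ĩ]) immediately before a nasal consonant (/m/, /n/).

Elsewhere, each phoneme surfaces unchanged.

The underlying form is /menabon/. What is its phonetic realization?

/m/ (word-initial): no rule targets it → [m].
/e/ meets the environment for rule 4 (before a nasal consonant) → [ẽ].
/n/ (between /e/ and /a/): rule 3 targets it, but not before a labial or velar stop → unchanged [n].
/a/ (between /n/ and /b/): rule 4 targets it, but not before a nasal consonant → unchanged [a].
/b/ — not in any rule's target class → [b].
/o/ (between /b/ and /n/): before a nasal consonant, so rule 4 applies → [õ].
/n/ (word-final) is in the target of rule 3 but the environment (before a labial or velar stop) is not met → [n].

[mẽnabõn]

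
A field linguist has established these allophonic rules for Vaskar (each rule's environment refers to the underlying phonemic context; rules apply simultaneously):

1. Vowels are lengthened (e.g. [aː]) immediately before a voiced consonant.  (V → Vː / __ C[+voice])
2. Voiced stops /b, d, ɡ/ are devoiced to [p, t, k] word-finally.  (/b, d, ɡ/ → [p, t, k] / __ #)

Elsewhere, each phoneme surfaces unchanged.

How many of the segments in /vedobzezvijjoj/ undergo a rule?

5

Segments that undergo a rule: /e/ → [eː] (rule 1); /o/ → [oː] (rule 1); /e/ → [eː] (rule 1); /i/ → [iː] (rule 1); /o/ → [oː] (rule 1).
All other segments surface unchanged.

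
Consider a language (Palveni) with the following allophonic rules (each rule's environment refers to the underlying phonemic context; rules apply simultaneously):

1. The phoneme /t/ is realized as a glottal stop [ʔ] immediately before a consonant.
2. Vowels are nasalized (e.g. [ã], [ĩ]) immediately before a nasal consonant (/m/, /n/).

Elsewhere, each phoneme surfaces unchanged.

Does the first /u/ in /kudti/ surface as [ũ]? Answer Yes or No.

/u/ (between /k/ and /d/) is in the target of rule 2 but the environment (before a nasal consonant) is not met → [u].
The actual realization is [u], not [ũ].

No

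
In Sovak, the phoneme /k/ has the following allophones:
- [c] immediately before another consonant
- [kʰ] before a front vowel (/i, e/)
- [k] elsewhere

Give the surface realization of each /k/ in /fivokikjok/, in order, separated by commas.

[kʰ], [c], [k]

Occurrence 1 (position 5): before a front vowel (/i, e/) → [kʰ].
Occurrence 2 (position 7): immediately before another consonant → [c].
Occurrence 3 (position 10): no conditioning environment matches → elsewhere allophone [k].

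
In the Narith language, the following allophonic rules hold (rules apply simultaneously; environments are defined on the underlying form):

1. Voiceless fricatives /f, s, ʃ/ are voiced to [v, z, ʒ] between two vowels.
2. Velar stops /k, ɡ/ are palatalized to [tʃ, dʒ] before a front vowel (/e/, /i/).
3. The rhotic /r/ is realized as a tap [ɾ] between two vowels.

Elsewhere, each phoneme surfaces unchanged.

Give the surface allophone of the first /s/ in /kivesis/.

[z]

/s/ (between /e/ and /i/) occurs between two vowels → [z] by rule 1.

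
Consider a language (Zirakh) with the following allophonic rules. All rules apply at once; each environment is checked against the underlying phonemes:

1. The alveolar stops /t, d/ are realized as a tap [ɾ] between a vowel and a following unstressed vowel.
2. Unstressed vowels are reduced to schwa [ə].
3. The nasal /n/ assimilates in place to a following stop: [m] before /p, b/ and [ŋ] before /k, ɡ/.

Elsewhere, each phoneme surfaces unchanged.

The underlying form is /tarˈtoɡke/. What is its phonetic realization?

[tərˈtoɡkə]

/t/ (word-initial) fails the environment for rule 1, so it stays [t].
/a/ (between /t/ and /r/): in an unstressed syllable, so rule 2 applies → [ə].
/r/ (between /a/ and /t/): no rule targets it → [r].
/t/ (between /r/ and /o/): rule 1 targets it, but not between a vowel and a following unstressed vowel → unchanged [t].
/o/ (between /t/ and /ɡ/) is in the target of rule 2 but the environment (in an unstressed syllable) is not met → [o].
/ɡ/ stays [ɡ].
/k/ (between /ɡ/ and /e/) is unaffected → [k].
/e/ (word-final) occurs in an unstressed syllable → [ə] by rule 2.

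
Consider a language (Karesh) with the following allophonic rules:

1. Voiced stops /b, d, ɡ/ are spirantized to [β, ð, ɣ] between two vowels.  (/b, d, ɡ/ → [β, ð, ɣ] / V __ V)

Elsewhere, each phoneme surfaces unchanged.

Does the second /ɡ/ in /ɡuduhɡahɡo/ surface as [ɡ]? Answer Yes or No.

Yes

/ɡ/ (between /h/ and /a/) is in the target of rule 1 but the environment (between two vowels) is not met → [ɡ].
The actual realization is [ɡ], which matches [ɡ].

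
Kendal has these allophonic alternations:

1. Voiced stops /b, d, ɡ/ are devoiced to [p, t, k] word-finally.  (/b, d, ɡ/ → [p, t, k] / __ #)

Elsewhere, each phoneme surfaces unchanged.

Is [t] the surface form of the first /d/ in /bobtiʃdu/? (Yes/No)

/d/ (between /ʃ/ and /u/) is in the target of rule 1 but the environment (word-finally) is not met → [d].
The actual realization is [d], not [t].

No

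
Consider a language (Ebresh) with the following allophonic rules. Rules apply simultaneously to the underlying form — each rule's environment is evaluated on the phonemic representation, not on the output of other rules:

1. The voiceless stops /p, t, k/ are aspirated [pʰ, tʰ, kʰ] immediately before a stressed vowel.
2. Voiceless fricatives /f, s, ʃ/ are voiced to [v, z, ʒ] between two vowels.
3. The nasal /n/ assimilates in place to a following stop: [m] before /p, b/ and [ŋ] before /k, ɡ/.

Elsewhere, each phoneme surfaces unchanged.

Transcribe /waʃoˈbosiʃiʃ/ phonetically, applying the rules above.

[waʒoˈboziʒiʃ]

/w/ (word-initial): no rule targets it → [w].
/a/ (between /w/ and /ʃ/): no rule targets it → [a].
Rule 2 applies to /ʃ/ (between /a/ and /o/: between two vowels) → [ʒ].
/o/ — not in any rule's target class → [o].
/b/ stays [b].
/o/ stays [o].
/s/ meets the environment for rule 2 (between two vowels) → [z].
/i/ (between /s/ and /ʃ/): no rule targets it → [i].
/ʃ/ — between /i/ and /i/, between two vowels — surfaces as [ʒ] (rule 2).
/i/ (between /ʃ/ and /ʃ/) is unaffected → [i].
/ʃ/ (word-final) fails the environment for rule 2, so it stays [ʃ].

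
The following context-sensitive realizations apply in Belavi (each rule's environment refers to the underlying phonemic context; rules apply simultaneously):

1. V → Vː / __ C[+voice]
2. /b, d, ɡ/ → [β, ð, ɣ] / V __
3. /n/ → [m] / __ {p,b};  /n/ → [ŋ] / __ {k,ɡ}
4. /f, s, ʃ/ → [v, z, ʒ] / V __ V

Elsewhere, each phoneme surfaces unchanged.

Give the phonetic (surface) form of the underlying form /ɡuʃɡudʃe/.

[ɡuʃɡuːðʃe]

/ɡ/ — word-initial; rule 2 does not apply here → [ɡ].
/u/ (between /ɡ/ and /ʃ/) fails the environment for rule 1, so it stays [u].
/ʃ/ (between /u/ and /ɡ/): rule 4 targets it, but not between two vowels → unchanged [ʃ].
/ɡ/ (between /ʃ/ and /u/) fails the environment for rule 2, so it stays [ɡ].
/u/ — between /ɡ/ and /d/, before a voiced consonant — surfaces as [uː] (rule 1).
/d/ (between /u/ and /ʃ/): immediately after a vowel, so rule 2 applies → [ð].
/ʃ/ (between /d/ and /e/): rule 4 targets it, but not between two vowels → unchanged [ʃ].
/e/ (word-final): rule 1 targets it, but not before a voiced consonant → unchanged [e].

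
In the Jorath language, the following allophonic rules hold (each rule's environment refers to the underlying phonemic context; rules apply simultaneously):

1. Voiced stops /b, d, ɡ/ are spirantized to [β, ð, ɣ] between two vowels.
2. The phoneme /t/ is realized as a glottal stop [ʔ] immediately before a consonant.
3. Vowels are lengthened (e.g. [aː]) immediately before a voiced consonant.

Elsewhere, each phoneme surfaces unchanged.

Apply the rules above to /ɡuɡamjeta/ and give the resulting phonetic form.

[ɡuːɣaːmjeta]

/ɡ/ (word-initial): rule 1 targets it, but not between two vowels → unchanged [ɡ].
/u/ (between /ɡ/ and /ɡ/) occurs before a voiced consonant → [uː] by rule 3.
/ɡ/ (between /u/ and /a/) occurs between two vowels → [ɣ] by rule 1.
/a/ (between /ɡ/ and /m/) occurs before a voiced consonant → [aː] by rule 3.
/m/ (between /a/ and /j/) is unaffected → [m].
/j/ (between /m/ and /e/) is unaffected → [j].
/e/ (between /j/ and /t/) is in the target of rule 3 but the environment (before a voiced consonant) is not met → [e].
/t/ (between /e/ and /a/) fails the environment for rule 2, so it stays [t].
/a/ (word-final) is in the target of rule 3 but the environment (before a voiced consonant) is not met → [a].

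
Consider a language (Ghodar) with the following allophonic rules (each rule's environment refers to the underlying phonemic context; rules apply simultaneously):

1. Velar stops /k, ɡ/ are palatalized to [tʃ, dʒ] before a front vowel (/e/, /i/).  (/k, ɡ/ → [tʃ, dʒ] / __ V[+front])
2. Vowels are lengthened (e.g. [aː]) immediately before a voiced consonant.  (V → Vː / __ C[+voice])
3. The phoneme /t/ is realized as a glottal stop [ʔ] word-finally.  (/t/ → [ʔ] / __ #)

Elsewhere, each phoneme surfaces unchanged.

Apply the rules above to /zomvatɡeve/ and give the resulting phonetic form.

[zoːmvatdʒeːve]

/z/ — not in any rule's target class → [z].
/o/ (between /z/ and /m/): before a voiced consonant, so rule 2 applies → [oː].
/m/ (between /o/ and /v/): no rule targets it → [m].
/v/ stays [v].
/a/ (between /v/ and /t/) fails the environment for rule 2, so it stays [a].
/t/ (between /a/ and /ɡ/) fails the environment for rule 3, so it stays [t].
Rule 1 applies to /ɡ/ (between /t/ and /e/: before a front vowel) → [dʒ].
/e/ meets the environment for rule 2 (before a voiced consonant) → [eː].
/v/ stays [v].
/e/ — word-final; rule 2 does not apply here → [e].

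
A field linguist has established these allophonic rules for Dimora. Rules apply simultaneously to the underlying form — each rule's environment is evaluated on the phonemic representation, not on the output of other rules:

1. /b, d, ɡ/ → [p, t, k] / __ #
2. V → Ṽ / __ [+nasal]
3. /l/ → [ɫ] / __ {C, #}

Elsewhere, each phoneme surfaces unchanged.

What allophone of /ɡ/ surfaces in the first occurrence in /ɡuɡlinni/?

[ɡ]

/ɡ/ (word-initial) is in the target of rule 1 but the environment (word-finally) is not met → [ɡ].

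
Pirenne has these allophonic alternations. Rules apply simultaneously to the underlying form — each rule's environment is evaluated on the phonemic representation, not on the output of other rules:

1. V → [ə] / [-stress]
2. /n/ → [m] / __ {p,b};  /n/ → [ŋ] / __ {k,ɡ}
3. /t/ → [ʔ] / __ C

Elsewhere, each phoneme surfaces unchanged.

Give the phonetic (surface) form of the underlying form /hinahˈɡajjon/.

[hənəhˈɡajjən]

/h/ stays [h].
/i/ (between /h/ and /n/): in an unstressed syllable, so rule 1 applies → [ə].
/n/ — between /i/ and /a/; rule 2 does not apply here → [n].
/a/ meets the environment for rule 1 (in an unstressed syllable) → [ə].
/h/ (between /a/ and /ɡ/) is unaffected → [h].
/ɡ/ stays [ɡ].
/a/ (between /ɡ/ and /j/): rule 1 targets it, but not in an unstressed syllable → unchanged [a].
/j/ (between /a/ and /j/): no rule targets it → [j].
/j/ (between /j/ and /o/) is unaffected → [j].
/o/ (between /j/ and /n/) occurs in an unstressed syllable → [ə] by rule 1.
/n/ — word-final; rule 2 does not apply here → [n].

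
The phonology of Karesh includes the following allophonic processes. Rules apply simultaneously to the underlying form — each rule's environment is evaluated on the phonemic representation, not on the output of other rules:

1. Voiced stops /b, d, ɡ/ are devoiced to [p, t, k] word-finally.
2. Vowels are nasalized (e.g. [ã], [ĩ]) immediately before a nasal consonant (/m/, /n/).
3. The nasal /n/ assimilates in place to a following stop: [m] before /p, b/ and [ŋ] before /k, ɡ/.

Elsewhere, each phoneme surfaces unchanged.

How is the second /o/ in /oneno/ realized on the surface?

/o/ (word-final) fails the environment for rule 2, so it stays [o].

[o]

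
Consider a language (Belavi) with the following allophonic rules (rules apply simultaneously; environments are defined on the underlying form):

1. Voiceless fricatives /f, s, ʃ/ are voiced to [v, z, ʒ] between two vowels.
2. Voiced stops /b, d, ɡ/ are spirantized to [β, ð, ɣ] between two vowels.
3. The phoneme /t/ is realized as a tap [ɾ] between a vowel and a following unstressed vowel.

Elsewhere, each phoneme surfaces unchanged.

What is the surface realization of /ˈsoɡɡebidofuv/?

/s/ (word-initial) fails the environment for rule 1, so it stays [s].
/o/ (between /s/ and /ɡ/): no rule targets it → [o].
/ɡ/ (between /o/ and /ɡ/) is in the target of rule 2 but the environment (between two vowels) is not met → [ɡ].
/ɡ/ (between /ɡ/ and /e/): rule 2 targets it, but not between two vowels → unchanged [ɡ].
/e/ stays [e].
/b/ — between /e/ and /i/, between two vowels — surfaces as [β] (rule 2).
/i/ stays [i].
Rule 2 applies to /d/ (between /i/ and /o/: between two vowels) → [ð].
/o/ — not in any rule's target class → [o].
/f/ meets the environment for rule 1 (between two vowels) → [v].
/u/ (between /f/ and /v/) is unaffected → [u].
/v/ — not in any rule's target class → [v].

[ˈsoɡɡeβiðovuv]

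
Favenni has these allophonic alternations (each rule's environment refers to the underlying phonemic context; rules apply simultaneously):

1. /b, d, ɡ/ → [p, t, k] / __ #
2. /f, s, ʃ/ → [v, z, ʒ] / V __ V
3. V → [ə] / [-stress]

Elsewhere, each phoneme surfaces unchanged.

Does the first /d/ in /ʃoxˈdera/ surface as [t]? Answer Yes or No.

/d/ (between /x/ and /e/) is in the target of rule 1 but the environment (word-finally) is not met → [d].
The actual realization is [d], not [t].

No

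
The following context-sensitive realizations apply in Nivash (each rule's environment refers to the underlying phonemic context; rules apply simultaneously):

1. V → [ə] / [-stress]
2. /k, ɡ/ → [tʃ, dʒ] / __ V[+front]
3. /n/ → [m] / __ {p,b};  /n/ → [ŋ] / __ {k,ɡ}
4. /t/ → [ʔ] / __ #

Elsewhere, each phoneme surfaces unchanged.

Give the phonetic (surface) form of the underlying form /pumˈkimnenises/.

[pəmˈtʃimnənəsəs]

/p/ — not in any rule's target class → [p].
/u/ — between /p/ and /m/, in an unstressed syllable — surfaces as [ə] (rule 1).
/m/ — not in any rule's target class → [m].
Rule 2 applies to /k/ (between /m/ and /i/: before a front vowel) → [tʃ].
/i/ — between /k/ and /m/; rule 1 does not apply here → [i].
/m/ — not in any rule's target class → [m].
/n/ (between /m/ and /e/) fails the environment for rule 3, so it stays [n].
/e/ (between /n/ and /n/): in an unstressed syllable, so rule 1 applies → [ə].
/n/ (between /e/ and /i/): rule 3 targets it, but not before a labial or velar stop → unchanged [n].
/i/ (between /n/ and /s/) occurs in an unstressed syllable → [ə] by rule 1.
/s/ (between /i/ and /e/): no rule targets it → [s].
/e/ meets the environment for rule 1 (in an unstressed syllable) → [ə].
/s/ stays [s].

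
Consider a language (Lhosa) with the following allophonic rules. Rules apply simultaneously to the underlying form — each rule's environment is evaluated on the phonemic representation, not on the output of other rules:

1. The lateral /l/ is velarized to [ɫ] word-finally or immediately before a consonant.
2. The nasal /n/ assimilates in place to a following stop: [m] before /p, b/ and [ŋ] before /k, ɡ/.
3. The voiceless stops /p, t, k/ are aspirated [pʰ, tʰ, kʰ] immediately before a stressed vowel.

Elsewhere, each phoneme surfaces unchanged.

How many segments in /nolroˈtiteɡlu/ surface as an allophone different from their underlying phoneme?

Segments that undergo a rule: /l/ → [ɫ] (rule 1); /t/ → [tʰ] (rule 3).
All other segments surface unchanged.

2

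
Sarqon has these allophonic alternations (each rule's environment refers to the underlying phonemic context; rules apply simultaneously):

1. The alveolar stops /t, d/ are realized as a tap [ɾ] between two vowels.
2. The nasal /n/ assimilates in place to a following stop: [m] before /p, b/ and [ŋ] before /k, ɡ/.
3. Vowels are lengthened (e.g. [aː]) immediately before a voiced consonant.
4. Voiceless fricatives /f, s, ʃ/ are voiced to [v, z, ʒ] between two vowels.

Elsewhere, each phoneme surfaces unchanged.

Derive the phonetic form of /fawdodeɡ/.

/f/ (word-initial) is in the target of rule 4 but the environment (between two vowels) is not met → [f].
Rule 3 applies to /a/ (between /f/ and /w/: before a voiced consonant) → [aː].
/d/ (between /w/ and /o/) is in the target of rule 1 but the environment (between two vowels) is not met → [d].
/o/ (between /d/ and /d/): before a voiced consonant, so rule 3 applies → [oː].
/d/ (between /o/ and /e/): between two vowels, so rule 1 applies → [ɾ].
/e/ — between /d/ and /ɡ/, before a voiced consonant — surfaces as [eː] (rule 3).

[faːwdoːɾeːɡ]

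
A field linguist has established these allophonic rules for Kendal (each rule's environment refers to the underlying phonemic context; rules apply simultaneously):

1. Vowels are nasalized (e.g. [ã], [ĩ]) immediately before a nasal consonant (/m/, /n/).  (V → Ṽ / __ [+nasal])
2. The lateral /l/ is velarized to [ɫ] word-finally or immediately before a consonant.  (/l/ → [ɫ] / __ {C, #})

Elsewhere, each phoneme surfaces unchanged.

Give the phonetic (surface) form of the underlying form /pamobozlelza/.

[pãmobozleɫza]

/a/ (between /p/ and /m/): before a nasal consonant, so rule 1 applies → [ã].
/o/ (between /m/ and /b/): rule 1 targets it, but not before a nasal consonant → unchanged [o].
/o/ — between /b/ and /z/; rule 1 does not apply here → [o].
/l/ (between /z/ and /e/) is in the target of rule 2 but the environment (word-finally or immediately before a consonant) is not met → [l].
/e/ (between /l/ and /l/): rule 1 targets it, but not before a nasal consonant → unchanged [e].
/l/ — between /e/ and /z/, word-finally or immediately before a consonant — surfaces as [ɫ] (rule 2).
/a/ (word-final) fails the environment for rule 1, so it stays [a].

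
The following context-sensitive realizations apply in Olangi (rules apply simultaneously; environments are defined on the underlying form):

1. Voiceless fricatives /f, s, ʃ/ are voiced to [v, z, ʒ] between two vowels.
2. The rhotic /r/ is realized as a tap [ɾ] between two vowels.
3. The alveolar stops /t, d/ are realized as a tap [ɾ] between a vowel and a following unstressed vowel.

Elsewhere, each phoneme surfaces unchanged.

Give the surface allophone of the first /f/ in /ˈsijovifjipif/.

[f]

/f/ (between /i/ and /j/) fails the environment for rule 1, so it stays [f].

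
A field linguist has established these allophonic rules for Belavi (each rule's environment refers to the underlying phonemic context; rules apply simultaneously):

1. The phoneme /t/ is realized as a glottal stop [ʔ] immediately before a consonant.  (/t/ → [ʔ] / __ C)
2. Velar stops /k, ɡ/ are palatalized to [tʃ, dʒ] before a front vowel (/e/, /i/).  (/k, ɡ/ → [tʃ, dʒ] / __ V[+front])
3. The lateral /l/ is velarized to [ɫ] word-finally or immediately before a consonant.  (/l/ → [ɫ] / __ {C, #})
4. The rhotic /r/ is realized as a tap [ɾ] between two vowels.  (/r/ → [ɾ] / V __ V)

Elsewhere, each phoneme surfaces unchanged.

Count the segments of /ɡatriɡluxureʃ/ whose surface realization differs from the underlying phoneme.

2

Segments that undergo a rule: /t/ → [ʔ] (rule 1); /r/ → [ɾ] (rule 4).
All other segments surface unchanged.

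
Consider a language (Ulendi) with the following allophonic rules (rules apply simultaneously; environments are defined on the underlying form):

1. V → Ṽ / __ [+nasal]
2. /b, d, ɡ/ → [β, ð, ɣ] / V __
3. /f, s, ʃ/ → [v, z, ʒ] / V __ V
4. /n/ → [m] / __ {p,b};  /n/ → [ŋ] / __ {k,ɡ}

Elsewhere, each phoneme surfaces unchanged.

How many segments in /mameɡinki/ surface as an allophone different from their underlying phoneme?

4

Segments that undergo a rule: /a/ → [ã] (rule 1); /ɡ/ → [ɣ] (rule 2); /i/ → [ĩ] (rule 1); /n/ → [ŋ] (rule 4).
All other segments surface unchanged.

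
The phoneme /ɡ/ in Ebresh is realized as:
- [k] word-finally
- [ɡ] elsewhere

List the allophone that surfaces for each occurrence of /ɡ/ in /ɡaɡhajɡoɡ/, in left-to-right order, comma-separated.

[ɡ], [ɡ], [ɡ], [k]

Occurrence 1 (position 1): no conditioning environment matches → elsewhere allophone [ɡ].
Occurrence 2 (position 3): no conditioning environment matches → elsewhere allophone [ɡ].
Occurrence 3 (position 7): no conditioning environment matches → elsewhere allophone [ɡ].
Occurrence 4 (position 9): word-finally → [k].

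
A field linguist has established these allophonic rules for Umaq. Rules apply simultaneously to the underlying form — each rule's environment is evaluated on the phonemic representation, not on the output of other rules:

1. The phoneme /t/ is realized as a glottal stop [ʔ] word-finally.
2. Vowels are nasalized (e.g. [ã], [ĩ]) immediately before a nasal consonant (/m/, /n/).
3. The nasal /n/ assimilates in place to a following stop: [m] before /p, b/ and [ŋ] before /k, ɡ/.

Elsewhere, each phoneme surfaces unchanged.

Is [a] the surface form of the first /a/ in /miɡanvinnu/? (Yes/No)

No

/a/ meets the environment for rule 2 (before a nasal consonant) → [ã].
The actual realization is [ã], not [a].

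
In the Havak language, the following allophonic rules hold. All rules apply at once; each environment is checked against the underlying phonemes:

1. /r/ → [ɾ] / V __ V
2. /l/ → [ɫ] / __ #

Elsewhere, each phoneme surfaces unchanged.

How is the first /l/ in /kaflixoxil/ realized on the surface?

/l/ (between /f/ and /i/) is in the target of rule 2 but the environment (word-finally) is not met → [l].

[l]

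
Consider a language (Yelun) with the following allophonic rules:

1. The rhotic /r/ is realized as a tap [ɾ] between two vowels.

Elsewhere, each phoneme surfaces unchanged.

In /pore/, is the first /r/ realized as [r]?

/r/ (between /o/ and /e/) occurs between two vowels → [ɾ] by rule 1.
The actual realization is [ɾ], not [r].

No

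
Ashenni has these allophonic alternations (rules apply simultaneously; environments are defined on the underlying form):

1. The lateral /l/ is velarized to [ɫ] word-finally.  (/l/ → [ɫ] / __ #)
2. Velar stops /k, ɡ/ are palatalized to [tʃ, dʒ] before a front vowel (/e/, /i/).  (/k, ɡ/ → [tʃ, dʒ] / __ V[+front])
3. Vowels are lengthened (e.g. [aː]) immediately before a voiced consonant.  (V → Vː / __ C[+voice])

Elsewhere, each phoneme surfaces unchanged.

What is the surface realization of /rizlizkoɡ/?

[riːzliːzkoːɡ]

/r/ (word-initial): no rule targets it → [r].
/i/ (between /r/ and /z/): before a voiced consonant, so rule 3 applies → [iː].
/z/ stays [z].
/l/ (between /z/ and /i/) is in the target of rule 1 but the environment (word-finally) is not met → [l].
Rule 3 applies to /i/ (between /l/ and /z/: before a voiced consonant) → [iː].
/z/ — not in any rule's target class → [z].
/k/ — between /z/ and /o/; rule 2 does not apply here → [k].
Rule 3 applies to /o/ (between /k/ and /ɡ/: before a voiced consonant) → [oː].
/ɡ/ (word-final) fails the environment for rule 2, so it stays [ɡ].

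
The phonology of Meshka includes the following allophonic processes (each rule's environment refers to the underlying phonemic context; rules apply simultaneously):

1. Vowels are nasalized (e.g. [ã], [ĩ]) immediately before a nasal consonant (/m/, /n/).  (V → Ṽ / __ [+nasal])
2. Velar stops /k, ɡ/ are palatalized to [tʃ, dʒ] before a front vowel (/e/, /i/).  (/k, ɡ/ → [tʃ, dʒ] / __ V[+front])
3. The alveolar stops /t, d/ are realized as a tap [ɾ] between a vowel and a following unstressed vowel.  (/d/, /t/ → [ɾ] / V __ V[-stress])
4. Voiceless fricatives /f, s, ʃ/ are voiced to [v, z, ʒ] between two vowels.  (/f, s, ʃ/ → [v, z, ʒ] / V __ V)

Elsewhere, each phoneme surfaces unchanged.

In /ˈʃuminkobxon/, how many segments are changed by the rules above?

Segments that undergo a rule: /u/ → [ũ] (rule 1); /i/ → [ĩ] (rule 1); /o/ → [õ] (rule 1).
All other segments surface unchanged.

3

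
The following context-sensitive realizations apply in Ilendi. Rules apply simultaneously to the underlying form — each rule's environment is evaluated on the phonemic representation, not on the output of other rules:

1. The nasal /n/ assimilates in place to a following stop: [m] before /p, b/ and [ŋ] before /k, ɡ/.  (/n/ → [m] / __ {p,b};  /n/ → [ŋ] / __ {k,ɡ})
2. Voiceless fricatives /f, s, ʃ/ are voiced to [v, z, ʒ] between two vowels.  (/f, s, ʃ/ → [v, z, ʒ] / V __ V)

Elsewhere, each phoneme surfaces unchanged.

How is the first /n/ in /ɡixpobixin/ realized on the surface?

[n]

/n/ (word-final) is in the target of rule 1 but the environment (before a labial or velar stop) is not met → [n].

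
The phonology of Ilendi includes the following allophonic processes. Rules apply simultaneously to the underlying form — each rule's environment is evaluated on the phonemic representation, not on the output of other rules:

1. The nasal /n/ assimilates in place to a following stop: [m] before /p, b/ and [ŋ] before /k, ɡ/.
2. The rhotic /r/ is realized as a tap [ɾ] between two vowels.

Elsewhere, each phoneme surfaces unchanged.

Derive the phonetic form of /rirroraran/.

[rirroɾaɾan]

/r/ — word-initial; rule 2 does not apply here → [r].
/i/ (between /r/ and /r/): no rule targets it → [i].
/r/ (between /i/ and /r/) is in the target of rule 2 but the environment (between two vowels) is not met → [r].
/r/ (between /r/ and /o/) fails the environment for rule 2, so it stays [r].
/o/ (between /r/ and /r/): no rule targets it → [o].
/r/ — between /o/ and /a/, between two vowels — surfaces as [ɾ] (rule 2).
/a/ — not in any rule's target class → [a].
/r/ (between /a/ and /a/): between two vowels, so rule 2 applies → [ɾ].
/a/ (between /r/ and /n/): no rule targets it → [a].
/n/ — word-final; rule 1 does not apply here → [n].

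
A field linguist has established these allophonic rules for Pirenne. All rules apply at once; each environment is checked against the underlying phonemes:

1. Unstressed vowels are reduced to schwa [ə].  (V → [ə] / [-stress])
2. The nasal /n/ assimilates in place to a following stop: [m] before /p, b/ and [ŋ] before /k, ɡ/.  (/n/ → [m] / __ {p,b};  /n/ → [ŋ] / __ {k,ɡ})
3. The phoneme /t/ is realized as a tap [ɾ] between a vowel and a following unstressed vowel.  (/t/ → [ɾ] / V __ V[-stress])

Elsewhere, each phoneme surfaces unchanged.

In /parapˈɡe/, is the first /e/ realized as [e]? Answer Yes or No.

/e/ (word-final) fails the environment for rule 1, so it stays [e].
The actual realization is [e], which matches [e].

Yes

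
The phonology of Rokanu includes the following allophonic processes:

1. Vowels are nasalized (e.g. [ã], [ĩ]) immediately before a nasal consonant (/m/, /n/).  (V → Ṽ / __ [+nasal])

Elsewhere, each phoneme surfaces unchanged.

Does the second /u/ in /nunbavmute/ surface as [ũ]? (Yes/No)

No

/u/ (between /m/ and /t/) fails the environment for rule 1, so it stays [u].
The actual realization is [u], not [ũ].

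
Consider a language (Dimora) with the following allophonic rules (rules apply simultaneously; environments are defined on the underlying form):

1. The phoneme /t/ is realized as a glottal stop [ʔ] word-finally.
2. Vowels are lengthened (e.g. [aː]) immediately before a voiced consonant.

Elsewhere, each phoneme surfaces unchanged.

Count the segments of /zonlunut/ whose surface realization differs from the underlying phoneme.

Segments that undergo a rule: /o/ → [oː] (rule 2); /u/ → [uː] (rule 2); /t/ → [ʔ] (rule 1).
All other segments surface unchanged.

3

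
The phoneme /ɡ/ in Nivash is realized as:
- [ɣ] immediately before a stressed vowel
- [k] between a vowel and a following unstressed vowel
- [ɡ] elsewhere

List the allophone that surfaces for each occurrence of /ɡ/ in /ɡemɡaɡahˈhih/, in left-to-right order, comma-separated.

[ɡ], [ɡ], [k]

Occurrence 1 (position 1): no conditioning environment matches → elsewhere allophone [ɡ].
Occurrence 2 (position 4): no conditioning environment matches → elsewhere allophone [ɡ].
Occurrence 3 (position 6): between a vowel and a following unstressed vowel → [k].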